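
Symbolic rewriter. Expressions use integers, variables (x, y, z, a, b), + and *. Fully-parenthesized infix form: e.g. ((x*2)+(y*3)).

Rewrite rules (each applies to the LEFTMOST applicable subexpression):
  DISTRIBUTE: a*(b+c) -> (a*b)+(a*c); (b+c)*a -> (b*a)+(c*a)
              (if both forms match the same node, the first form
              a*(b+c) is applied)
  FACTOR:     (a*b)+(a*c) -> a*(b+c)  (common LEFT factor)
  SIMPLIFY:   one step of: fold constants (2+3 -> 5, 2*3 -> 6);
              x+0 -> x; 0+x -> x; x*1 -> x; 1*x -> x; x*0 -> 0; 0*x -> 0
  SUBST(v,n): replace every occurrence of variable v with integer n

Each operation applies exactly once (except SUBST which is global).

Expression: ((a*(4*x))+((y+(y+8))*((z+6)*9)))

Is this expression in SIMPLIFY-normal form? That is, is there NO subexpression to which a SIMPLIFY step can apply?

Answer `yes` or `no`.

Answer: yes

Derivation:
Expression: ((a*(4*x))+((y+(y+8))*((z+6)*9)))
Scanning for simplifiable subexpressions (pre-order)...
  at root: ((a*(4*x))+((y+(y+8))*((z+6)*9))) (not simplifiable)
  at L: (a*(4*x)) (not simplifiable)
  at LR: (4*x) (not simplifiable)
  at R: ((y+(y+8))*((z+6)*9)) (not simplifiable)
  at RL: (y+(y+8)) (not simplifiable)
  at RLR: (y+8) (not simplifiable)
  at RR: ((z+6)*9) (not simplifiable)
  at RRL: (z+6) (not simplifiable)
Result: no simplifiable subexpression found -> normal form.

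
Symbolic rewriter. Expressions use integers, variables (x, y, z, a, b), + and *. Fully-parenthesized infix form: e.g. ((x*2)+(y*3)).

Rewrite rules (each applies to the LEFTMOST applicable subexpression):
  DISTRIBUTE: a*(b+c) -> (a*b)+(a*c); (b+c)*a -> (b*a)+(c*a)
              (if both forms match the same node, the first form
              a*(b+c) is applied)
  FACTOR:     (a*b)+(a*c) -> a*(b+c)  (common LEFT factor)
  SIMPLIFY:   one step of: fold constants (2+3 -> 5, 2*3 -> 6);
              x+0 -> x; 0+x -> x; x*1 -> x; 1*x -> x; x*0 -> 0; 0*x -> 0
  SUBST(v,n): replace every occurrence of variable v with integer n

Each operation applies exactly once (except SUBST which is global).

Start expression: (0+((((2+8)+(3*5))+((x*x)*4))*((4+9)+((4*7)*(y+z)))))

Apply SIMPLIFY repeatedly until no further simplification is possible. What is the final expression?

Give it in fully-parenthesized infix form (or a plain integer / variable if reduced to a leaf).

Answer: ((25+((x*x)*4))*(13+(28*(y+z))))

Derivation:
Start: (0+((((2+8)+(3*5))+((x*x)*4))*((4+9)+((4*7)*(y+z)))))
Step 1: at root: (0+((((2+8)+(3*5))+((x*x)*4))*((4+9)+((4*7)*(y+z))))) -> ((((2+8)+(3*5))+((x*x)*4))*((4+9)+((4*7)*(y+z)))); overall: (0+((((2+8)+(3*5))+((x*x)*4))*((4+9)+((4*7)*(y+z))))) -> ((((2+8)+(3*5))+((x*x)*4))*((4+9)+((4*7)*(y+z))))
Step 2: at LLL: (2+8) -> 10; overall: ((((2+8)+(3*5))+((x*x)*4))*((4+9)+((4*7)*(y+z)))) -> (((10+(3*5))+((x*x)*4))*((4+9)+((4*7)*(y+z))))
Step 3: at LLR: (3*5) -> 15; overall: (((10+(3*5))+((x*x)*4))*((4+9)+((4*7)*(y+z)))) -> (((10+15)+((x*x)*4))*((4+9)+((4*7)*(y+z))))
Step 4: at LL: (10+15) -> 25; overall: (((10+15)+((x*x)*4))*((4+9)+((4*7)*(y+z)))) -> ((25+((x*x)*4))*((4+9)+((4*7)*(y+z))))
Step 5: at RL: (4+9) -> 13; overall: ((25+((x*x)*4))*((4+9)+((4*7)*(y+z)))) -> ((25+((x*x)*4))*(13+((4*7)*(y+z))))
Step 6: at RRL: (4*7) -> 28; overall: ((25+((x*x)*4))*(13+((4*7)*(y+z)))) -> ((25+((x*x)*4))*(13+(28*(y+z))))
Fixed point: ((25+((x*x)*4))*(13+(28*(y+z))))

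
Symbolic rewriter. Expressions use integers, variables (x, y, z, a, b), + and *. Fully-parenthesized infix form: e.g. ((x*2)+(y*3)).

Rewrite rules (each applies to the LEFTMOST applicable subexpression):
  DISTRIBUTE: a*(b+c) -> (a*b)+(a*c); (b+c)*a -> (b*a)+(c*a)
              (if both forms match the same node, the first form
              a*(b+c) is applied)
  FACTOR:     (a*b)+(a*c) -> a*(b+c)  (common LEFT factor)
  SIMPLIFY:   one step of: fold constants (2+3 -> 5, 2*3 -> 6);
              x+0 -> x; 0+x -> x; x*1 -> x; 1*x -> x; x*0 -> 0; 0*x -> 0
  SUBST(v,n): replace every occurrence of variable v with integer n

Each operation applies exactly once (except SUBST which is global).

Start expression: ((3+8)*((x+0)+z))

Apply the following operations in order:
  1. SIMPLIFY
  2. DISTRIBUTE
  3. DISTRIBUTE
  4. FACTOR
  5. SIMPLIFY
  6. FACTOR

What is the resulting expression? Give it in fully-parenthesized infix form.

Start: ((3+8)*((x+0)+z))
Apply SIMPLIFY at L (target: (3+8)): ((3+8)*((x+0)+z)) -> (11*((x+0)+z))
Apply DISTRIBUTE at root (target: (11*((x+0)+z))): (11*((x+0)+z)) -> ((11*(x+0))+(11*z))
Apply DISTRIBUTE at L (target: (11*(x+0))): ((11*(x+0))+(11*z)) -> (((11*x)+(11*0))+(11*z))
Apply FACTOR at L (target: ((11*x)+(11*0))): (((11*x)+(11*0))+(11*z)) -> ((11*(x+0))+(11*z))
Apply SIMPLIFY at LR (target: (x+0)): ((11*(x+0))+(11*z)) -> ((11*x)+(11*z))
Apply FACTOR at root (target: ((11*x)+(11*z))): ((11*x)+(11*z)) -> (11*(x+z))

Answer: (11*(x+z))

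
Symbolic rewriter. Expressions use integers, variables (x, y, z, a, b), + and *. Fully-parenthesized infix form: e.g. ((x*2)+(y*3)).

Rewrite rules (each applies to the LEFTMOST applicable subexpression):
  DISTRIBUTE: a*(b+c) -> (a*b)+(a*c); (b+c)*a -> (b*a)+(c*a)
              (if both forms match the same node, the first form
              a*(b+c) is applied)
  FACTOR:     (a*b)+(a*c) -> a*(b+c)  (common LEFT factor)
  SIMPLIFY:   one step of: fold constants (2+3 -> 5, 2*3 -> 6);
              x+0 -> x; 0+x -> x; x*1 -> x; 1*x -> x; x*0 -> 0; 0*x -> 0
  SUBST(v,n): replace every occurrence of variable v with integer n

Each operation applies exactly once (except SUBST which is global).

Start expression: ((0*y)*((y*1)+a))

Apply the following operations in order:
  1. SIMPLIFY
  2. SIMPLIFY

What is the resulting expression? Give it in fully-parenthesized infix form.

Answer: 0

Derivation:
Start: ((0*y)*((y*1)+a))
Apply SIMPLIFY at L (target: (0*y)): ((0*y)*((y*1)+a)) -> (0*((y*1)+a))
Apply SIMPLIFY at root (target: (0*((y*1)+a))): (0*((y*1)+a)) -> 0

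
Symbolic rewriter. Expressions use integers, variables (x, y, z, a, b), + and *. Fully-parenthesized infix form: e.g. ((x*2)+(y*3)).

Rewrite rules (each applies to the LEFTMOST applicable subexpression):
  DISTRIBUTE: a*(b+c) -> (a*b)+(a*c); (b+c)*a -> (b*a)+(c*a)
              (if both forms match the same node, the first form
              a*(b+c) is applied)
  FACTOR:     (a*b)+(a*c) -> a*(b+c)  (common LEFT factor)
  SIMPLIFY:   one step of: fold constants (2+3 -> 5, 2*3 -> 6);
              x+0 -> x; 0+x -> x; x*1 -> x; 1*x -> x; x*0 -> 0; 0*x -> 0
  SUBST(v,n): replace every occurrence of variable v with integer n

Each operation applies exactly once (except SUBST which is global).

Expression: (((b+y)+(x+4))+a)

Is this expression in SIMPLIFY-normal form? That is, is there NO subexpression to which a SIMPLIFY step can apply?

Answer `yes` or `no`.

Answer: yes

Derivation:
Expression: (((b+y)+(x+4))+a)
Scanning for simplifiable subexpressions (pre-order)...
  at root: (((b+y)+(x+4))+a) (not simplifiable)
  at L: ((b+y)+(x+4)) (not simplifiable)
  at LL: (b+y) (not simplifiable)
  at LR: (x+4) (not simplifiable)
Result: no simplifiable subexpression found -> normal form.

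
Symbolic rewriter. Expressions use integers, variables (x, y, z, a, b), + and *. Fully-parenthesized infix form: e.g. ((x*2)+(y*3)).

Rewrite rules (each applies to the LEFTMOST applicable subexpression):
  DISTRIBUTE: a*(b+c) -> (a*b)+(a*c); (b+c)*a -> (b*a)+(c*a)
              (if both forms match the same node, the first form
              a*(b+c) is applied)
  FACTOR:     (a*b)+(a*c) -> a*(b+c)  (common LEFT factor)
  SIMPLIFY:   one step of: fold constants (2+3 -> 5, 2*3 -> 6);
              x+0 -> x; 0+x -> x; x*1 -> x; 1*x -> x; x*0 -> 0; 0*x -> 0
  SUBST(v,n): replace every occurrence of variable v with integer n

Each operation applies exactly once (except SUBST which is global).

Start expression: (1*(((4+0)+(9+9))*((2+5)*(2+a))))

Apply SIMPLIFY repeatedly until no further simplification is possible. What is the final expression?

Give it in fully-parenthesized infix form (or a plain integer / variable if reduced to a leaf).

Start: (1*(((4+0)+(9+9))*((2+5)*(2+a))))
Step 1: at root: (1*(((4+0)+(9+9))*((2+5)*(2+a)))) -> (((4+0)+(9+9))*((2+5)*(2+a))); overall: (1*(((4+0)+(9+9))*((2+5)*(2+a)))) -> (((4+0)+(9+9))*((2+5)*(2+a)))
Step 2: at LL: (4+0) -> 4; overall: (((4+0)+(9+9))*((2+5)*(2+a))) -> ((4+(9+9))*((2+5)*(2+a)))
Step 3: at LR: (9+9) -> 18; overall: ((4+(9+9))*((2+5)*(2+a))) -> ((4+18)*((2+5)*(2+a)))
Step 4: at L: (4+18) -> 22; overall: ((4+18)*((2+5)*(2+a))) -> (22*((2+5)*(2+a)))
Step 5: at RL: (2+5) -> 7; overall: (22*((2+5)*(2+a))) -> (22*(7*(2+a)))
Fixed point: (22*(7*(2+a)))

Answer: (22*(7*(2+a)))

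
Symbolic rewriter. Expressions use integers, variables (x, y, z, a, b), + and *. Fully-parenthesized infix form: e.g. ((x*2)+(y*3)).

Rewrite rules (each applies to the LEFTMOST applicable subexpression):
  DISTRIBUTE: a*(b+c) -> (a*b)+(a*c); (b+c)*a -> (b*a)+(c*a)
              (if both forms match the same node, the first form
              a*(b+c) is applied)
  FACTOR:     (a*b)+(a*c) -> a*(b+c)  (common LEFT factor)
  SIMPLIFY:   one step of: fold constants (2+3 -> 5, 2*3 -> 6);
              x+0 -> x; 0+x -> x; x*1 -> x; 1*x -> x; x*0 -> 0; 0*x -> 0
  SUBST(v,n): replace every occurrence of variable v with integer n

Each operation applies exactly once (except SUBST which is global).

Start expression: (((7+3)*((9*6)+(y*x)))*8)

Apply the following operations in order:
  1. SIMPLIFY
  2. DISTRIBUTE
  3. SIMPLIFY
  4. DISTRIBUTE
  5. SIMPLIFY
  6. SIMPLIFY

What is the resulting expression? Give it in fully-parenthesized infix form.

Answer: (4320+((10*(y*x))*8))

Derivation:
Start: (((7+3)*((9*6)+(y*x)))*8)
Apply SIMPLIFY at LL (target: (7+3)): (((7+3)*((9*6)+(y*x)))*8) -> ((10*((9*6)+(y*x)))*8)
Apply DISTRIBUTE at L (target: (10*((9*6)+(y*x)))): ((10*((9*6)+(y*x)))*8) -> (((10*(9*6))+(10*(y*x)))*8)
Apply SIMPLIFY at LLR (target: (9*6)): (((10*(9*6))+(10*(y*x)))*8) -> (((10*54)+(10*(y*x)))*8)
Apply DISTRIBUTE at root (target: (((10*54)+(10*(y*x)))*8)): (((10*54)+(10*(y*x)))*8) -> (((10*54)*8)+((10*(y*x))*8))
Apply SIMPLIFY at LL (target: (10*54)): (((10*54)*8)+((10*(y*x))*8)) -> ((540*8)+((10*(y*x))*8))
Apply SIMPLIFY at L (target: (540*8)): ((540*8)+((10*(y*x))*8)) -> (4320+((10*(y*x))*8))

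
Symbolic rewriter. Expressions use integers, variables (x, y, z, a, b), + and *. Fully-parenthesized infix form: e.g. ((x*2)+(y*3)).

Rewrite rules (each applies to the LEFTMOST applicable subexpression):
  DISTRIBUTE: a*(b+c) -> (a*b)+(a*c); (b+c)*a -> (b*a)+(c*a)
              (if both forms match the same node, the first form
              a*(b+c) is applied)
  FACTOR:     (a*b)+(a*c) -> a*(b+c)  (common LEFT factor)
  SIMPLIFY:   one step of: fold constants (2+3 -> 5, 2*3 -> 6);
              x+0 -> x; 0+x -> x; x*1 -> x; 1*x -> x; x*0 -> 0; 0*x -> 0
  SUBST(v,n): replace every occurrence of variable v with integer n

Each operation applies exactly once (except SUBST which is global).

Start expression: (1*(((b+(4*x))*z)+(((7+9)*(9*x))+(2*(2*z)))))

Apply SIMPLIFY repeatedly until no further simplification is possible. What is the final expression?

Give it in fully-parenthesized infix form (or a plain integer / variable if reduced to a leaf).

Start: (1*(((b+(4*x))*z)+(((7+9)*(9*x))+(2*(2*z)))))
Step 1: at root: (1*(((b+(4*x))*z)+(((7+9)*(9*x))+(2*(2*z))))) -> (((b+(4*x))*z)+(((7+9)*(9*x))+(2*(2*z)))); overall: (1*(((b+(4*x))*z)+(((7+9)*(9*x))+(2*(2*z))))) -> (((b+(4*x))*z)+(((7+9)*(9*x))+(2*(2*z))))
Step 2: at RLL: (7+9) -> 16; overall: (((b+(4*x))*z)+(((7+9)*(9*x))+(2*(2*z)))) -> (((b+(4*x))*z)+((16*(9*x))+(2*(2*z))))
Fixed point: (((b+(4*x))*z)+((16*(9*x))+(2*(2*z))))

Answer: (((b+(4*x))*z)+((16*(9*x))+(2*(2*z))))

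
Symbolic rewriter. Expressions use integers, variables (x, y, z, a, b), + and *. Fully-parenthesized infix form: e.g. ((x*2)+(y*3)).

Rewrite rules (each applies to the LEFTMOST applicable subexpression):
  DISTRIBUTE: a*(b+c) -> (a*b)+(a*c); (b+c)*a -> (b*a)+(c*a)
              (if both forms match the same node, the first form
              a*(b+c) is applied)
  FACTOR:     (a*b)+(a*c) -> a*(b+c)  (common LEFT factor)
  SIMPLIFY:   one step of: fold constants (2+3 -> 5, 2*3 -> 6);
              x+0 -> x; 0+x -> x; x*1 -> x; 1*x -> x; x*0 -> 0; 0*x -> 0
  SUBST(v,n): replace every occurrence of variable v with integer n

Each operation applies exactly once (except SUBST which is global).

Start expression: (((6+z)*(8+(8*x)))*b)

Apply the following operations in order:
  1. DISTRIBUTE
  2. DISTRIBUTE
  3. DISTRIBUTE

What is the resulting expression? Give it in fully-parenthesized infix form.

Answer: ((((6*8)+(z*8))*b)+(((6+z)*(8*x))*b))

Derivation:
Start: (((6+z)*(8+(8*x)))*b)
Apply DISTRIBUTE at L (target: ((6+z)*(8+(8*x)))): (((6+z)*(8+(8*x)))*b) -> ((((6+z)*8)+((6+z)*(8*x)))*b)
Apply DISTRIBUTE at root (target: ((((6+z)*8)+((6+z)*(8*x)))*b)): ((((6+z)*8)+((6+z)*(8*x)))*b) -> ((((6+z)*8)*b)+(((6+z)*(8*x))*b))
Apply DISTRIBUTE at LL (target: ((6+z)*8)): ((((6+z)*8)*b)+(((6+z)*(8*x))*b)) -> ((((6*8)+(z*8))*b)+(((6+z)*(8*x))*b))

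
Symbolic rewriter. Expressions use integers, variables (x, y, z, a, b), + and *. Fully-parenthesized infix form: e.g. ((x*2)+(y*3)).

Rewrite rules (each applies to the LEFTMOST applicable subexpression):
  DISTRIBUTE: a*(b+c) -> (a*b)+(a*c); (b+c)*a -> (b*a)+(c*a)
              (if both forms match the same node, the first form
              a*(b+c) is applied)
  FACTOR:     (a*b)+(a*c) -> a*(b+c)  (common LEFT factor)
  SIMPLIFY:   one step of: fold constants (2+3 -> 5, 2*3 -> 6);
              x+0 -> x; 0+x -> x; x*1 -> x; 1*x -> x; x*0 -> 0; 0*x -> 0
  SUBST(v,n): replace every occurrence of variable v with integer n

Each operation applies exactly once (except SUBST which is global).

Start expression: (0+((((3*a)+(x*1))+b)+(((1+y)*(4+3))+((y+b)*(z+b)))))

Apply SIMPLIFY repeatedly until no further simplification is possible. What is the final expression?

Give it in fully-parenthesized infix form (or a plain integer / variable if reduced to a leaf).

Start: (0+((((3*a)+(x*1))+b)+(((1+y)*(4+3))+((y+b)*(z+b)))))
Step 1: at root: (0+((((3*a)+(x*1))+b)+(((1+y)*(4+3))+((y+b)*(z+b))))) -> ((((3*a)+(x*1))+b)+(((1+y)*(4+3))+((y+b)*(z+b)))); overall: (0+((((3*a)+(x*1))+b)+(((1+y)*(4+3))+((y+b)*(z+b))))) -> ((((3*a)+(x*1))+b)+(((1+y)*(4+3))+((y+b)*(z+b))))
Step 2: at LLR: (x*1) -> x; overall: ((((3*a)+(x*1))+b)+(((1+y)*(4+3))+((y+b)*(z+b)))) -> ((((3*a)+x)+b)+(((1+y)*(4+3))+((y+b)*(z+b))))
Step 3: at RLR: (4+3) -> 7; overall: ((((3*a)+x)+b)+(((1+y)*(4+3))+((y+b)*(z+b)))) -> ((((3*a)+x)+b)+(((1+y)*7)+((y+b)*(z+b))))
Fixed point: ((((3*a)+x)+b)+(((1+y)*7)+((y+b)*(z+b))))

Answer: ((((3*a)+x)+b)+(((1+y)*7)+((y+b)*(z+b))))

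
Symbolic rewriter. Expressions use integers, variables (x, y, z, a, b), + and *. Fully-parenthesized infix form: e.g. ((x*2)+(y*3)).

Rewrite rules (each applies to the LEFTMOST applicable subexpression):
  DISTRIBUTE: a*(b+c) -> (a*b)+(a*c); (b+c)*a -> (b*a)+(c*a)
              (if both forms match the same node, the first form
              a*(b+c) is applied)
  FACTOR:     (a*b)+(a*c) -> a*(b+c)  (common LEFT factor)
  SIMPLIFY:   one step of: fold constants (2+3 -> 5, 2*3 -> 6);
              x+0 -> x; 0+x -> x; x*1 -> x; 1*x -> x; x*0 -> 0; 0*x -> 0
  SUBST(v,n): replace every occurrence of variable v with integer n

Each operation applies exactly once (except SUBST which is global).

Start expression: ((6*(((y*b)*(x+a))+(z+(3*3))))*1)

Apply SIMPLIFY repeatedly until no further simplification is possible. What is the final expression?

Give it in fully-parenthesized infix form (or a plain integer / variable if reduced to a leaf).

Start: ((6*(((y*b)*(x+a))+(z+(3*3))))*1)
Step 1: at root: ((6*(((y*b)*(x+a))+(z+(3*3))))*1) -> (6*(((y*b)*(x+a))+(z+(3*3)))); overall: ((6*(((y*b)*(x+a))+(z+(3*3))))*1) -> (6*(((y*b)*(x+a))+(z+(3*3))))
Step 2: at RRR: (3*3) -> 9; overall: (6*(((y*b)*(x+a))+(z+(3*3)))) -> (6*(((y*b)*(x+a))+(z+9)))
Fixed point: (6*(((y*b)*(x+a))+(z+9)))

Answer: (6*(((y*b)*(x+a))+(z+9)))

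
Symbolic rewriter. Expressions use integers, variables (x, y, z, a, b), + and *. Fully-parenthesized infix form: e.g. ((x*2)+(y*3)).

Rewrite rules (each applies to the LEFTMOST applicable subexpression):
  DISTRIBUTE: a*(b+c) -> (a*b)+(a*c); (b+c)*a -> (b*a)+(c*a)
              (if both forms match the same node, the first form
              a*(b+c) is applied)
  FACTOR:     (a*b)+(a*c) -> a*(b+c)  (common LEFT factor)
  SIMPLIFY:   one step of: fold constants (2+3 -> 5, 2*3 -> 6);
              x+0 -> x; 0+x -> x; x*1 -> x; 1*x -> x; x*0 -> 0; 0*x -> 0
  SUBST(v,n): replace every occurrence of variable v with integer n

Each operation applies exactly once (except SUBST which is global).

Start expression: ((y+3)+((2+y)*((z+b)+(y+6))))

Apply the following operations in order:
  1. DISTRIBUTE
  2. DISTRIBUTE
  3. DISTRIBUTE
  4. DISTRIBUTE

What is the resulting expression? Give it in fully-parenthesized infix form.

Answer: ((y+3)+((((2*z)+(y*z))+((2*b)+(y*b)))+((2+y)*(y+6))))

Derivation:
Start: ((y+3)+((2+y)*((z+b)+(y+6))))
Apply DISTRIBUTE at R (target: ((2+y)*((z+b)+(y+6)))): ((y+3)+((2+y)*((z+b)+(y+6)))) -> ((y+3)+(((2+y)*(z+b))+((2+y)*(y+6))))
Apply DISTRIBUTE at RL (target: ((2+y)*(z+b))): ((y+3)+(((2+y)*(z+b))+((2+y)*(y+6)))) -> ((y+3)+((((2+y)*z)+((2+y)*b))+((2+y)*(y+6))))
Apply DISTRIBUTE at RLL (target: ((2+y)*z)): ((y+3)+((((2+y)*z)+((2+y)*b))+((2+y)*(y+6)))) -> ((y+3)+((((2*z)+(y*z))+((2+y)*b))+((2+y)*(y+6))))
Apply DISTRIBUTE at RLR (target: ((2+y)*b)): ((y+3)+((((2*z)+(y*z))+((2+y)*b))+((2+y)*(y+6)))) -> ((y+3)+((((2*z)+(y*z))+((2*b)+(y*b)))+((2+y)*(y+6))))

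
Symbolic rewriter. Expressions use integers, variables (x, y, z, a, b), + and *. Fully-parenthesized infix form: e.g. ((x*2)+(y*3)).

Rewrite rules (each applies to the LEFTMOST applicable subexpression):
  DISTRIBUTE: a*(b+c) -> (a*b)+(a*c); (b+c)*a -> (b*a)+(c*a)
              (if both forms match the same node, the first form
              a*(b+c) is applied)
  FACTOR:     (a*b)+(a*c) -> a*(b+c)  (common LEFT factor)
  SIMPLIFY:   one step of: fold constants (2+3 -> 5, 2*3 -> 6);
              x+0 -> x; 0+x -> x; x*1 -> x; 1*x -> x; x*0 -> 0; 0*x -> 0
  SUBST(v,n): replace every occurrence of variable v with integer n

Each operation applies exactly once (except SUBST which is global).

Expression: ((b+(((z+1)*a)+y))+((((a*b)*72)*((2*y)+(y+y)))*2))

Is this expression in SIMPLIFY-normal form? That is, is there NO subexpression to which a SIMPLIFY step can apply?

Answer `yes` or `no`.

Answer: yes

Derivation:
Expression: ((b+(((z+1)*a)+y))+((((a*b)*72)*((2*y)+(y+y)))*2))
Scanning for simplifiable subexpressions (pre-order)...
  at root: ((b+(((z+1)*a)+y))+((((a*b)*72)*((2*y)+(y+y)))*2)) (not simplifiable)
  at L: (b+(((z+1)*a)+y)) (not simplifiable)
  at LR: (((z+1)*a)+y) (not simplifiable)
  at LRL: ((z+1)*a) (not simplifiable)
  at LRLL: (z+1) (not simplifiable)
  at R: ((((a*b)*72)*((2*y)+(y+y)))*2) (not simplifiable)
  at RL: (((a*b)*72)*((2*y)+(y+y))) (not simplifiable)
  at RLL: ((a*b)*72) (not simplifiable)
  at RLLL: (a*b) (not simplifiable)
  at RLR: ((2*y)+(y+y)) (not simplifiable)
  at RLRL: (2*y) (not simplifiable)
  at RLRR: (y+y) (not simplifiable)
Result: no simplifiable subexpression found -> normal form.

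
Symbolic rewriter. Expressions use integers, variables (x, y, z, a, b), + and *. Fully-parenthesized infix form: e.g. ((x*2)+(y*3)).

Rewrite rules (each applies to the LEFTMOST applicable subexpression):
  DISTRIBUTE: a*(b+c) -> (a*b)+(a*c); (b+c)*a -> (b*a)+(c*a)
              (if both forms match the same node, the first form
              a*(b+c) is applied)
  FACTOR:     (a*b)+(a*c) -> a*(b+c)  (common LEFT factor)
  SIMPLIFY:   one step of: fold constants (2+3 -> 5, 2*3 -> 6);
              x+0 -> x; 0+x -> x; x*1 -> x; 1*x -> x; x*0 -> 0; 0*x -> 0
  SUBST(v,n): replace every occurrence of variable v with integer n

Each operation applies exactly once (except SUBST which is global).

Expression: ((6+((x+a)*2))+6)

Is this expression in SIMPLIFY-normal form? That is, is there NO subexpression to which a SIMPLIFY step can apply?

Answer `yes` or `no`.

Expression: ((6+((x+a)*2))+6)
Scanning for simplifiable subexpressions (pre-order)...
  at root: ((6+((x+a)*2))+6) (not simplifiable)
  at L: (6+((x+a)*2)) (not simplifiable)
  at LR: ((x+a)*2) (not simplifiable)
  at LRL: (x+a) (not simplifiable)
Result: no simplifiable subexpression found -> normal form.

Answer: yes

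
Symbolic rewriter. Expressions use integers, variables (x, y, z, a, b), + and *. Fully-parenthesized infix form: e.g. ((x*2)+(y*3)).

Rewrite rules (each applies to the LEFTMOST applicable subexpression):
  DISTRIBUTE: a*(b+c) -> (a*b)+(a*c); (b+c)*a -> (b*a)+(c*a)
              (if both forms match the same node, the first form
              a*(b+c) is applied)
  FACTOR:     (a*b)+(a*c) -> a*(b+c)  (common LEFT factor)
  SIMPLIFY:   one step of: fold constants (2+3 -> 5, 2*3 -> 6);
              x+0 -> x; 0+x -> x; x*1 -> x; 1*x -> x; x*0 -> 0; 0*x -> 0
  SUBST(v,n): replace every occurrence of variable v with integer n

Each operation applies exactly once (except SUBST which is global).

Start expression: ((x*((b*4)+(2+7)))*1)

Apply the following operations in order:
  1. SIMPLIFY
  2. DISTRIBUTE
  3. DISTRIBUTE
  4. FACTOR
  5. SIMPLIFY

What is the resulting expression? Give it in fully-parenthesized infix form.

Answer: ((x*(b*4))+(x*9))

Derivation:
Start: ((x*((b*4)+(2+7)))*1)
Apply SIMPLIFY at root (target: ((x*((b*4)+(2+7)))*1)): ((x*((b*4)+(2+7)))*1) -> (x*((b*4)+(2+7)))
Apply DISTRIBUTE at root (target: (x*((b*4)+(2+7)))): (x*((b*4)+(2+7))) -> ((x*(b*4))+(x*(2+7)))
Apply DISTRIBUTE at R (target: (x*(2+7))): ((x*(b*4))+(x*(2+7))) -> ((x*(b*4))+((x*2)+(x*7)))
Apply FACTOR at R (target: ((x*2)+(x*7))): ((x*(b*4))+((x*2)+(x*7))) -> ((x*(b*4))+(x*(2+7)))
Apply SIMPLIFY at RR (target: (2+7)): ((x*(b*4))+(x*(2+7))) -> ((x*(b*4))+(x*9))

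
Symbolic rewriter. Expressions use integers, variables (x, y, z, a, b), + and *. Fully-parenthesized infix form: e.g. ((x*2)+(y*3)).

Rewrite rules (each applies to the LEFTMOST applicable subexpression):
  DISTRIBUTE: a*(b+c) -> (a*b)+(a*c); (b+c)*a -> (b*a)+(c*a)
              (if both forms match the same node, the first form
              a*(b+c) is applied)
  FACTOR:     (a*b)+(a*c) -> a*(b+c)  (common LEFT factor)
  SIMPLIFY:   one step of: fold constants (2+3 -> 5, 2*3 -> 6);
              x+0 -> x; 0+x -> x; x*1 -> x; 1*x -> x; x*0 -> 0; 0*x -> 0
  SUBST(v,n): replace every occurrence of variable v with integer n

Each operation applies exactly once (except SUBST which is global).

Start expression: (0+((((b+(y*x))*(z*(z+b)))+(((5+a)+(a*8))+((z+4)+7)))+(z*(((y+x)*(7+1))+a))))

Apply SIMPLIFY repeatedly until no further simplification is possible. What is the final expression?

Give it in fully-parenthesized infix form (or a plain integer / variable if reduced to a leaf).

Answer: ((((b+(y*x))*(z*(z+b)))+(((5+a)+(a*8))+((z+4)+7)))+(z*(((y+x)*8)+a)))

Derivation:
Start: (0+((((b+(y*x))*(z*(z+b)))+(((5+a)+(a*8))+((z+4)+7)))+(z*(((y+x)*(7+1))+a))))
Step 1: at root: (0+((((b+(y*x))*(z*(z+b)))+(((5+a)+(a*8))+((z+4)+7)))+(z*(((y+x)*(7+1))+a)))) -> ((((b+(y*x))*(z*(z+b)))+(((5+a)+(a*8))+((z+4)+7)))+(z*(((y+x)*(7+1))+a))); overall: (0+((((b+(y*x))*(z*(z+b)))+(((5+a)+(a*8))+((z+4)+7)))+(z*(((y+x)*(7+1))+a)))) -> ((((b+(y*x))*(z*(z+b)))+(((5+a)+(a*8))+((z+4)+7)))+(z*(((y+x)*(7+1))+a)))
Step 2: at RRLR: (7+1) -> 8; overall: ((((b+(y*x))*(z*(z+b)))+(((5+a)+(a*8))+((z+4)+7)))+(z*(((y+x)*(7+1))+a))) -> ((((b+(y*x))*(z*(z+b)))+(((5+a)+(a*8))+((z+4)+7)))+(z*(((y+x)*8)+a)))
Fixed point: ((((b+(y*x))*(z*(z+b)))+(((5+a)+(a*8))+((z+4)+7)))+(z*(((y+x)*8)+a)))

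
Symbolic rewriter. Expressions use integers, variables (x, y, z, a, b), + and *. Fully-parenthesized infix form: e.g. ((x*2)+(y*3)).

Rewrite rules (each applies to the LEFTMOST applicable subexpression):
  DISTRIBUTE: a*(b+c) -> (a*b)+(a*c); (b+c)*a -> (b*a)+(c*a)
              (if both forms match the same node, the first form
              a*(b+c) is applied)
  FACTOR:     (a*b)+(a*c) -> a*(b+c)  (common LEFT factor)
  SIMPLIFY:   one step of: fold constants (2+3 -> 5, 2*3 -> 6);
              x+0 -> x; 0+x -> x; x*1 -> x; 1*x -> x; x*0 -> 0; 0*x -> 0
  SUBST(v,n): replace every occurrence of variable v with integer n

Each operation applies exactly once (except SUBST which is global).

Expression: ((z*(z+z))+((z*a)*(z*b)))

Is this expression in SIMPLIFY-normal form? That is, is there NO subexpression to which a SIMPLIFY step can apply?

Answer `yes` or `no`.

Answer: yes

Derivation:
Expression: ((z*(z+z))+((z*a)*(z*b)))
Scanning for simplifiable subexpressions (pre-order)...
  at root: ((z*(z+z))+((z*a)*(z*b))) (not simplifiable)
  at L: (z*(z+z)) (not simplifiable)
  at LR: (z+z) (not simplifiable)
  at R: ((z*a)*(z*b)) (not simplifiable)
  at RL: (z*a) (not simplifiable)
  at RR: (z*b) (not simplifiable)
Result: no simplifiable subexpression found -> normal form.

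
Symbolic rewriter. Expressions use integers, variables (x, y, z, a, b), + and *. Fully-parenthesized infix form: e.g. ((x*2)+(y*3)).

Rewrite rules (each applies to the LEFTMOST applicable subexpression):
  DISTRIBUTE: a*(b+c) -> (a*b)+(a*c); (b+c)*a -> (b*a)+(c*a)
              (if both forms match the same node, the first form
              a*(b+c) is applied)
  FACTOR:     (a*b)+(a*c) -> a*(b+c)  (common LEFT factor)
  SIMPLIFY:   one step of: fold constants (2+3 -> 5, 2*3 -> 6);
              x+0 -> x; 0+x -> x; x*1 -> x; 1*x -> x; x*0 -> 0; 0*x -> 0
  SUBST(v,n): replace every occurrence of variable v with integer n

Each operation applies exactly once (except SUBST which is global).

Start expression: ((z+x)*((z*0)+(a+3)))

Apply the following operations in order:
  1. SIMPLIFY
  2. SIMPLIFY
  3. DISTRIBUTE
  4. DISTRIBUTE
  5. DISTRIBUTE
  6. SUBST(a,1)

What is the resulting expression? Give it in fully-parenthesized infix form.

Start: ((z+x)*((z*0)+(a+3)))
Apply SIMPLIFY at RL (target: (z*0)): ((z+x)*((z*0)+(a+3))) -> ((z+x)*(0+(a+3)))
Apply SIMPLIFY at R (target: (0+(a+3))): ((z+x)*(0+(a+3))) -> ((z+x)*(a+3))
Apply DISTRIBUTE at root (target: ((z+x)*(a+3))): ((z+x)*(a+3)) -> (((z+x)*a)+((z+x)*3))
Apply DISTRIBUTE at L (target: ((z+x)*a)): (((z+x)*a)+((z+x)*3)) -> (((z*a)+(x*a))+((z+x)*3))
Apply DISTRIBUTE at R (target: ((z+x)*3)): (((z*a)+(x*a))+((z+x)*3)) -> (((z*a)+(x*a))+((z*3)+(x*3)))
Apply SUBST(a,1): (((z*a)+(x*a))+((z*3)+(x*3))) -> (((z*1)+(x*1))+((z*3)+(x*3)))

Answer: (((z*1)+(x*1))+((z*3)+(x*3)))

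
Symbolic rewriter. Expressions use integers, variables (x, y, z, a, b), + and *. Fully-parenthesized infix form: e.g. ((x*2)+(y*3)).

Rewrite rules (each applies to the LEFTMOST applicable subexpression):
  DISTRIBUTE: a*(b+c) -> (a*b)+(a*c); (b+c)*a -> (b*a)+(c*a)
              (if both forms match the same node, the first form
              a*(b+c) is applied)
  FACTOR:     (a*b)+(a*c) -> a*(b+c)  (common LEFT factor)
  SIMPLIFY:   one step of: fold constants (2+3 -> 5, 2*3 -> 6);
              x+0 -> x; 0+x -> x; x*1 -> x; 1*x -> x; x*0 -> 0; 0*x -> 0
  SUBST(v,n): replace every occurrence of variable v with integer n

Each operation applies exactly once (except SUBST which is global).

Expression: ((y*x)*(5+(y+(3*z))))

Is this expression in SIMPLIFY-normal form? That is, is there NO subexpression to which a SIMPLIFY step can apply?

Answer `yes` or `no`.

Answer: yes

Derivation:
Expression: ((y*x)*(5+(y+(3*z))))
Scanning for simplifiable subexpressions (pre-order)...
  at root: ((y*x)*(5+(y+(3*z)))) (not simplifiable)
  at L: (y*x) (not simplifiable)
  at R: (5+(y+(3*z))) (not simplifiable)
  at RR: (y+(3*z)) (not simplifiable)
  at RRR: (3*z) (not simplifiable)
Result: no simplifiable subexpression found -> normal form.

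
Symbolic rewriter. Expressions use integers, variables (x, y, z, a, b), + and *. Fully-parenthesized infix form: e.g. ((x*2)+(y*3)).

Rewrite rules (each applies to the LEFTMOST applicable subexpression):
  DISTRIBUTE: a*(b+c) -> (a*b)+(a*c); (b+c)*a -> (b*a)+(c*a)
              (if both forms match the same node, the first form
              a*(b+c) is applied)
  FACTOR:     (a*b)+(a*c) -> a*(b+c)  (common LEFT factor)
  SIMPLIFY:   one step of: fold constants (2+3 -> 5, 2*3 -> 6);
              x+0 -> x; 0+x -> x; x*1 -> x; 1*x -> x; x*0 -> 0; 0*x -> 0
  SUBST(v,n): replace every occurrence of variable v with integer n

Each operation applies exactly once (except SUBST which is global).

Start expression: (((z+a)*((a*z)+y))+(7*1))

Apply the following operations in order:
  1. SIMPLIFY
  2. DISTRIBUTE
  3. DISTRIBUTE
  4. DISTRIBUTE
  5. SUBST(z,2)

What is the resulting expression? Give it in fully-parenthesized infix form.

Start: (((z+a)*((a*z)+y))+(7*1))
Apply SIMPLIFY at R (target: (7*1)): (((z+a)*((a*z)+y))+(7*1)) -> (((z+a)*((a*z)+y))+7)
Apply DISTRIBUTE at L (target: ((z+a)*((a*z)+y))): (((z+a)*((a*z)+y))+7) -> ((((z+a)*(a*z))+((z+a)*y))+7)
Apply DISTRIBUTE at LL (target: ((z+a)*(a*z))): ((((z+a)*(a*z))+((z+a)*y))+7) -> ((((z*(a*z))+(a*(a*z)))+((z+a)*y))+7)
Apply DISTRIBUTE at LR (target: ((z+a)*y)): ((((z*(a*z))+(a*(a*z)))+((z+a)*y))+7) -> ((((z*(a*z))+(a*(a*z)))+((z*y)+(a*y)))+7)
Apply SUBST(z,2): ((((z*(a*z))+(a*(a*z)))+((z*y)+(a*y)))+7) -> ((((2*(a*2))+(a*(a*2)))+((2*y)+(a*y)))+7)

Answer: ((((2*(a*2))+(a*(a*2)))+((2*y)+(a*y)))+7)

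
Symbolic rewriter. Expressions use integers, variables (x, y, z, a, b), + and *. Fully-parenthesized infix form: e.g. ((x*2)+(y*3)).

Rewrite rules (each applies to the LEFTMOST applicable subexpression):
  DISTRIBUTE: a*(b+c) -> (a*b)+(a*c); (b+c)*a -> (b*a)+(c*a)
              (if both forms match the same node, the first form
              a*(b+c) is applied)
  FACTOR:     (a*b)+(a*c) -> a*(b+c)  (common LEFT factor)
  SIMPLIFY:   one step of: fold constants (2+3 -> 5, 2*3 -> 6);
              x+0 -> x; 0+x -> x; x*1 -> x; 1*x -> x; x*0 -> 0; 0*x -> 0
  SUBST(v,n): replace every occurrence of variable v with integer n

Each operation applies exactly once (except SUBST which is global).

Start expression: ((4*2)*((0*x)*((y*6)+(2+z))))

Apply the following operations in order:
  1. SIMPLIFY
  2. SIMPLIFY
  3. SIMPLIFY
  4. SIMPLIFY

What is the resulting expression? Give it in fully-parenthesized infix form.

Answer: 0

Derivation:
Start: ((4*2)*((0*x)*((y*6)+(2+z))))
Apply SIMPLIFY at L (target: (4*2)): ((4*2)*((0*x)*((y*6)+(2+z)))) -> (8*((0*x)*((y*6)+(2+z))))
Apply SIMPLIFY at RL (target: (0*x)): (8*((0*x)*((y*6)+(2+z)))) -> (8*(0*((y*6)+(2+z))))
Apply SIMPLIFY at R (target: (0*((y*6)+(2+z)))): (8*(0*((y*6)+(2+z)))) -> (8*0)
Apply SIMPLIFY at root (target: (8*0)): (8*0) -> 0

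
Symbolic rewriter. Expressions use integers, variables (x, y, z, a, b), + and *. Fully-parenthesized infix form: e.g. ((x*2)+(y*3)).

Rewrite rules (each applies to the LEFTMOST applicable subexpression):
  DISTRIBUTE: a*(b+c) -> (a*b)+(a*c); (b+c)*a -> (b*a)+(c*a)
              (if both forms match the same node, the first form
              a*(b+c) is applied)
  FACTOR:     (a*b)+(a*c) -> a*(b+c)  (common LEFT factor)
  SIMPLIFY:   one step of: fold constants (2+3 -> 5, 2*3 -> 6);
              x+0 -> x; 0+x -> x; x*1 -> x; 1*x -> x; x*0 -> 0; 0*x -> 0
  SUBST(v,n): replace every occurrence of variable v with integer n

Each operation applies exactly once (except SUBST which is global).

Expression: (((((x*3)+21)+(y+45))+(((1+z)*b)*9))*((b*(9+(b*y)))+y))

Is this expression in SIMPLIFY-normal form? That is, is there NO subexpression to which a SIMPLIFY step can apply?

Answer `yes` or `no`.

Answer: yes

Derivation:
Expression: (((((x*3)+21)+(y+45))+(((1+z)*b)*9))*((b*(9+(b*y)))+y))
Scanning for simplifiable subexpressions (pre-order)...
  at root: (((((x*3)+21)+(y+45))+(((1+z)*b)*9))*((b*(9+(b*y)))+y)) (not simplifiable)
  at L: ((((x*3)+21)+(y+45))+(((1+z)*b)*9)) (not simplifiable)
  at LL: (((x*3)+21)+(y+45)) (not simplifiable)
  at LLL: ((x*3)+21) (not simplifiable)
  at LLLL: (x*3) (not simplifiable)
  at LLR: (y+45) (not simplifiable)
  at LR: (((1+z)*b)*9) (not simplifiable)
  at LRL: ((1+z)*b) (not simplifiable)
  at LRLL: (1+z) (not simplifiable)
  at R: ((b*(9+(b*y)))+y) (not simplifiable)
  at RL: (b*(9+(b*y))) (not simplifiable)
  at RLR: (9+(b*y)) (not simplifiable)
  at RLRR: (b*y) (not simplifiable)
Result: no simplifiable subexpression found -> normal form.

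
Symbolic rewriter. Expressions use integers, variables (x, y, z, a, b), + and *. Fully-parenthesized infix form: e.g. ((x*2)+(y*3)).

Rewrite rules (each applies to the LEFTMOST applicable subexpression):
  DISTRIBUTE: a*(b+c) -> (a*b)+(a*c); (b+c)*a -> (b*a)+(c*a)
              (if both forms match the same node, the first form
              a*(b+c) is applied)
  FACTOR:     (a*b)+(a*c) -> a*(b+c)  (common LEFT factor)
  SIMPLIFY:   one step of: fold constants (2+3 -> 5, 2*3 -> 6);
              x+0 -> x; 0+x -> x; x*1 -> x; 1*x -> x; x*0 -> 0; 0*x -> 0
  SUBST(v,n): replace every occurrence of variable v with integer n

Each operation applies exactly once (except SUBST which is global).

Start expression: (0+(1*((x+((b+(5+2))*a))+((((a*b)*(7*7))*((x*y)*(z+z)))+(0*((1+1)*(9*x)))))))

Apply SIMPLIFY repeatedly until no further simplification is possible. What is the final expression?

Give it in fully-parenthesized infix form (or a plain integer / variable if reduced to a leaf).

Start: (0+(1*((x+((b+(5+2))*a))+((((a*b)*(7*7))*((x*y)*(z+z)))+(0*((1+1)*(9*x)))))))
Step 1: at root: (0+(1*((x+((b+(5+2))*a))+((((a*b)*(7*7))*((x*y)*(z+z)))+(0*((1+1)*(9*x))))))) -> (1*((x+((b+(5+2))*a))+((((a*b)*(7*7))*((x*y)*(z+z)))+(0*((1+1)*(9*x)))))); overall: (0+(1*((x+((b+(5+2))*a))+((((a*b)*(7*7))*((x*y)*(z+z)))+(0*((1+1)*(9*x))))))) -> (1*((x+((b+(5+2))*a))+((((a*b)*(7*7))*((x*y)*(z+z)))+(0*((1+1)*(9*x))))))
Step 2: at root: (1*((x+((b+(5+2))*a))+((((a*b)*(7*7))*((x*y)*(z+z)))+(0*((1+1)*(9*x)))))) -> ((x+((b+(5+2))*a))+((((a*b)*(7*7))*((x*y)*(z+z)))+(0*((1+1)*(9*x))))); overall: (1*((x+((b+(5+2))*a))+((((a*b)*(7*7))*((x*y)*(z+z)))+(0*((1+1)*(9*x)))))) -> ((x+((b+(5+2))*a))+((((a*b)*(7*7))*((x*y)*(z+z)))+(0*((1+1)*(9*x)))))
Step 3: at LRLR: (5+2) -> 7; overall: ((x+((b+(5+2))*a))+((((a*b)*(7*7))*((x*y)*(z+z)))+(0*((1+1)*(9*x))))) -> ((x+((b+7)*a))+((((a*b)*(7*7))*((x*y)*(z+z)))+(0*((1+1)*(9*x)))))
Step 4: at RLLR: (7*7) -> 49; overall: ((x+((b+7)*a))+((((a*b)*(7*7))*((x*y)*(z+z)))+(0*((1+1)*(9*x))))) -> ((x+((b+7)*a))+((((a*b)*49)*((x*y)*(z+z)))+(0*((1+1)*(9*x)))))
Step 5: at RR: (0*((1+1)*(9*x))) -> 0; overall: ((x+((b+7)*a))+((((a*b)*49)*((x*y)*(z+z)))+(0*((1+1)*(9*x))))) -> ((x+((b+7)*a))+((((a*b)*49)*((x*y)*(z+z)))+0))
Step 6: at R: ((((a*b)*49)*((x*y)*(z+z)))+0) -> (((a*b)*49)*((x*y)*(z+z))); overall: ((x+((b+7)*a))+((((a*b)*49)*((x*y)*(z+z)))+0)) -> ((x+((b+7)*a))+(((a*b)*49)*((x*y)*(z+z))))
Fixed point: ((x+((b+7)*a))+(((a*b)*49)*((x*y)*(z+z))))

Answer: ((x+((b+7)*a))+(((a*b)*49)*((x*y)*(z+z))))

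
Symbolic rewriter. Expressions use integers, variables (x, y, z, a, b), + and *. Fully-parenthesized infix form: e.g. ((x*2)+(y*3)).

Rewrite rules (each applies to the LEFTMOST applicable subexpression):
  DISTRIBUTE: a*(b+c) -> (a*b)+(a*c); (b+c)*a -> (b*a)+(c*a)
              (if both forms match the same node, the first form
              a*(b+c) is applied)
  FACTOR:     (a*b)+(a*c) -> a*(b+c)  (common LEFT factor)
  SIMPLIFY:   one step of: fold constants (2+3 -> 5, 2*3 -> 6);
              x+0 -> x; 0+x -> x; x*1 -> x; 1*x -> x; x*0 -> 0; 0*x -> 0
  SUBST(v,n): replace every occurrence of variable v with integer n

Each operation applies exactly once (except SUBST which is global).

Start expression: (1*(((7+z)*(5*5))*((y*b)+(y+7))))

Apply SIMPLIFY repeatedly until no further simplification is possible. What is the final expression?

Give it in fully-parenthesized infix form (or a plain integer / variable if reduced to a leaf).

Start: (1*(((7+z)*(5*5))*((y*b)+(y+7))))
Step 1: at root: (1*(((7+z)*(5*5))*((y*b)+(y+7)))) -> (((7+z)*(5*5))*((y*b)+(y+7))); overall: (1*(((7+z)*(5*5))*((y*b)+(y+7)))) -> (((7+z)*(5*5))*((y*b)+(y+7)))
Step 2: at LR: (5*5) -> 25; overall: (((7+z)*(5*5))*((y*b)+(y+7))) -> (((7+z)*25)*((y*b)+(y+7)))
Fixed point: (((7+z)*25)*((y*b)+(y+7)))

Answer: (((7+z)*25)*((y*b)+(y+7)))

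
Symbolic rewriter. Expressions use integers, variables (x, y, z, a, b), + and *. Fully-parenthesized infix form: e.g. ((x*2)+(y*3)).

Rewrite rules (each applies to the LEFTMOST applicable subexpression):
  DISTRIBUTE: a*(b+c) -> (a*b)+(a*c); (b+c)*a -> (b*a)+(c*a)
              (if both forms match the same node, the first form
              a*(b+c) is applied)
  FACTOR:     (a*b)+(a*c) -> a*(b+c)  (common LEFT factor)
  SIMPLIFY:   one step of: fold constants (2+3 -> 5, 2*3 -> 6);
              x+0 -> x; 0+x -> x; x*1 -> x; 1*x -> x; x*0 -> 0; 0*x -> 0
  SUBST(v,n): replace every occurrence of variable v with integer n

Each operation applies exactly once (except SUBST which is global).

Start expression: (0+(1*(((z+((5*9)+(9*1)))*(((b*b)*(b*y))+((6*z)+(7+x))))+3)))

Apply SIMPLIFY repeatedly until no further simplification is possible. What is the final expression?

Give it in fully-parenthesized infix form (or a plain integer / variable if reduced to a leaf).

Start: (0+(1*(((z+((5*9)+(9*1)))*(((b*b)*(b*y))+((6*z)+(7+x))))+3)))
Step 1: at root: (0+(1*(((z+((5*9)+(9*1)))*(((b*b)*(b*y))+((6*z)+(7+x))))+3))) -> (1*(((z+((5*9)+(9*1)))*(((b*b)*(b*y))+((6*z)+(7+x))))+3)); overall: (0+(1*(((z+((5*9)+(9*1)))*(((b*b)*(b*y))+((6*z)+(7+x))))+3))) -> (1*(((z+((5*9)+(9*1)))*(((b*b)*(b*y))+((6*z)+(7+x))))+3))
Step 2: at root: (1*(((z+((5*9)+(9*1)))*(((b*b)*(b*y))+((6*z)+(7+x))))+3)) -> (((z+((5*9)+(9*1)))*(((b*b)*(b*y))+((6*z)+(7+x))))+3); overall: (1*(((z+((5*9)+(9*1)))*(((b*b)*(b*y))+((6*z)+(7+x))))+3)) -> (((z+((5*9)+(9*1)))*(((b*b)*(b*y))+((6*z)+(7+x))))+3)
Step 3: at LLRL: (5*9) -> 45; overall: (((z+((5*9)+(9*1)))*(((b*b)*(b*y))+((6*z)+(7+x))))+3) -> (((z+(45+(9*1)))*(((b*b)*(b*y))+((6*z)+(7+x))))+3)
Step 4: at LLRR: (9*1) -> 9; overall: (((z+(45+(9*1)))*(((b*b)*(b*y))+((6*z)+(7+x))))+3) -> (((z+(45+9))*(((b*b)*(b*y))+((6*z)+(7+x))))+3)
Step 5: at LLR: (45+9) -> 54; overall: (((z+(45+9))*(((b*b)*(b*y))+((6*z)+(7+x))))+3) -> (((z+54)*(((b*b)*(b*y))+((6*z)+(7+x))))+3)
Fixed point: (((z+54)*(((b*b)*(b*y))+((6*z)+(7+x))))+3)

Answer: (((z+54)*(((b*b)*(b*y))+((6*z)+(7+x))))+3)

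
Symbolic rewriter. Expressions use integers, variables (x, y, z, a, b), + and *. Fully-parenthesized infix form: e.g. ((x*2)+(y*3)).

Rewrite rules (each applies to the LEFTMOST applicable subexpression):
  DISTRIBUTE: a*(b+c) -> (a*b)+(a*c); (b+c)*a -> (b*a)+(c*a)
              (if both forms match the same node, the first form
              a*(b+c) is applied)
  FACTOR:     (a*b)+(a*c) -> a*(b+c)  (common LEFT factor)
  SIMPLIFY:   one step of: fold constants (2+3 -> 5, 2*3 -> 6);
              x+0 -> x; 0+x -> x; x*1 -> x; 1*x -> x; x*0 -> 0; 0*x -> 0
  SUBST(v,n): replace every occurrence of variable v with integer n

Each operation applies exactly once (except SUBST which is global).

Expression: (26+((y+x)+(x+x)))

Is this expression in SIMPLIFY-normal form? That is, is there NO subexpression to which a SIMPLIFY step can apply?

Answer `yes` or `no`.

Answer: yes

Derivation:
Expression: (26+((y+x)+(x+x)))
Scanning for simplifiable subexpressions (pre-order)...
  at root: (26+((y+x)+(x+x))) (not simplifiable)
  at R: ((y+x)+(x+x)) (not simplifiable)
  at RL: (y+x) (not simplifiable)
  at RR: (x+x) (not simplifiable)
Result: no simplifiable subexpression found -> normal form.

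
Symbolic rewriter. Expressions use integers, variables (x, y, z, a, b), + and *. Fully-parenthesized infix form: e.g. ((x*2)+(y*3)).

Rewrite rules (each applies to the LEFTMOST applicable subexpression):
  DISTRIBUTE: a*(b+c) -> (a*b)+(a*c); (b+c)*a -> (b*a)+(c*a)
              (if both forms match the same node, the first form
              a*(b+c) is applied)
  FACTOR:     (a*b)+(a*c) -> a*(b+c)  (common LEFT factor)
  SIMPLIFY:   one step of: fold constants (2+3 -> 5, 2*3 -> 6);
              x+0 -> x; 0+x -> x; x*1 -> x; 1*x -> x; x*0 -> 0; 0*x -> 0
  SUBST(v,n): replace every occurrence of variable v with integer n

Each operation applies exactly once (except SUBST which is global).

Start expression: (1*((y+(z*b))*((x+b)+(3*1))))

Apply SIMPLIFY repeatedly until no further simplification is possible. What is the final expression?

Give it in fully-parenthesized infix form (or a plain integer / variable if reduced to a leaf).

Start: (1*((y+(z*b))*((x+b)+(3*1))))
Step 1: at root: (1*((y+(z*b))*((x+b)+(3*1)))) -> ((y+(z*b))*((x+b)+(3*1))); overall: (1*((y+(z*b))*((x+b)+(3*1)))) -> ((y+(z*b))*((x+b)+(3*1)))
Step 2: at RR: (3*1) -> 3; overall: ((y+(z*b))*((x+b)+(3*1))) -> ((y+(z*b))*((x+b)+3))
Fixed point: ((y+(z*b))*((x+b)+3))

Answer: ((y+(z*b))*((x+b)+3))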